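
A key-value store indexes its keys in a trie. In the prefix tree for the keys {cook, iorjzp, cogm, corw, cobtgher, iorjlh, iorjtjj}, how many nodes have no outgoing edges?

A leaf is a node with no children — equivalently, the end of a word that is not a proper prefix of any other stored word.
Those words: "cobtgher", "cogm", "cook", "corw", "iorjlh", "iorjtjj", "iorjzp"
Leaf count: 7

7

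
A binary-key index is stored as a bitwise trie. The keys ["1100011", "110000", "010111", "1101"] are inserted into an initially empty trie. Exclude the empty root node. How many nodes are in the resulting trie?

For each word, the new-node count is its length minus the longest prefix already in the trie:
  "1100011" → 7 new (1, 1, 0, 0, 0, 1, 1)
  "110000" → prefix "11000" already present; 1 new (0)
  "010111" → 6 new (0, 1, 0, 1, 1, 1)
  "1101" → prefix "110" already present; 1 new (1)
Total nodes = 7 + 1 + 6 + 1 = 15

15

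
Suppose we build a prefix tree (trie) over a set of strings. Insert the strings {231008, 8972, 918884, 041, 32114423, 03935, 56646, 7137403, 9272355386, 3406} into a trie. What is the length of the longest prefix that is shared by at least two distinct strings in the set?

1

The deepest shared node is where two words last agree before diverging.
e.g. "03935" and "041" share the prefix "0" of length 1; no pair shares a longer one.
Longest shared-prefix length: 1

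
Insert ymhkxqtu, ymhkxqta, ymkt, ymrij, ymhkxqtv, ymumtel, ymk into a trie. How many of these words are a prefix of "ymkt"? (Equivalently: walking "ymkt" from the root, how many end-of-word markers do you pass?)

Check each prefix of "ymkt" against the stored set — each match is an end-marker on the path.
Prefixes of the query that are stored words: "ymk", "ymkt"
Count: 2

2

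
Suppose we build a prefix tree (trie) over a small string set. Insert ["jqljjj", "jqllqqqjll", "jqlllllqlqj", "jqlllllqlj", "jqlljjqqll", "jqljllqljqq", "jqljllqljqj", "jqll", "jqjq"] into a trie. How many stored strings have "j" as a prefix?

Filter for entries beginning with "j":
Matches: "jqjq", "jqljjj", "jqljllqljqj", "jqljllqljqq", "jqll", "jqlljjqqll", "jqlllllqlj", "jqlllllqlqj", "jqllqqqjll"
Count: 9

9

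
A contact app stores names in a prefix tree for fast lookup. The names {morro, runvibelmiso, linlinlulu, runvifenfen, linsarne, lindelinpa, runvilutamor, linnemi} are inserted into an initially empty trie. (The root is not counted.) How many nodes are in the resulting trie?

56

Count nodes per top-level branch (shared prefixes stored once):
  'l'-branch (lindelinpa, linlinlulu, linnemi, linsarne): 26 nodes
  'm'-branch (morro): 5 nodes
  'r'-branch (runvibelmiso, runvifenfen, runvilutamor): 25 nodes
Sum: 56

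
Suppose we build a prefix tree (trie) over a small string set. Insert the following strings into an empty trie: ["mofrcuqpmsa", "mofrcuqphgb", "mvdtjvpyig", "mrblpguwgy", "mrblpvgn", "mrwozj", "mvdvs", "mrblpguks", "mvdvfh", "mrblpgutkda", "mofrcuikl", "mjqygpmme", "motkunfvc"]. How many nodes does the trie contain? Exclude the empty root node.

Insert word by word; a character creates a node only if that edge doesn't already exist:
  "mofrcuqpmsa" → 11 new (m, o, f, r, c, u, q, p, m, s, a)
  "mofrcuqphgb" → prefix "mofrcuqp" already present; 3 new (h, g, b)
  "mvdtjvpyig" → prefix "m" already present; 9 new (v, d, t, j, v, p, y, i, g)
  "mrblpguwgy" → prefix "m" already present; 9 new (r, b, l, p, g, u, w, g, y)
  "mrblpvgn" → prefix "mrblp" already present; 3 new (v, g, n)
  "mrwozj" → prefix "mr" already present; 4 new (w, o, z, j)
  "mvdvs" → prefix "mvd" already present; 2 new (v, s)
  "mrblpguks" → prefix "mrblpgu" already present; 2 new (k, s)
  "mvdvfh" → prefix "mvdv" already present; 2 new (f, h)
  "mrblpgutkda" → prefix "mrblpgu" already present; 4 new (t, k, d, a)
  "mofrcuikl" → prefix "mofrcu" already present; 3 new (i, k, l)
  "mjqygpmme" → prefix "m" already present; 8 new (j, q, y, g, p, m, m, e)
  "motkunfvc" → prefix "mo" already present; 7 new (t, k, u, n, f, v, c)
Total nodes = 11 + 3 + 9 + 9 + 3 + 4 + 2 + 2 + 2 + 4 + 3 + 8 + 7 = 67

67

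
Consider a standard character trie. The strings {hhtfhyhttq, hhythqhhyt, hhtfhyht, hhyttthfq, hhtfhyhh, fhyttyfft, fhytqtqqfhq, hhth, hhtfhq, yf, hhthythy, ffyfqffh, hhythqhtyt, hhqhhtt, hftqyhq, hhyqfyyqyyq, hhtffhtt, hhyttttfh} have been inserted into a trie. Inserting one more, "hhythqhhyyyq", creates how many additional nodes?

Walking "hhythqhhyyyq" from the root, the first 9 characters ("hhythqhhy") follow existing edges; "y" is the first miss.
Each of the 3 remaining characters creates one node.

3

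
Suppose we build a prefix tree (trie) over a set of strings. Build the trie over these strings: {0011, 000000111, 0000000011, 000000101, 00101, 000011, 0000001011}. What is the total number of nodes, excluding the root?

22

Insert word by word; a character creates a node only if that edge doesn't already exist:
  "0011" → 4 new (0, 0, 1, 1)
  "000000111" → prefix "00" already present; 7 new (0, 0, 0, 0, 1, 1, 1)
  "0000000011" → prefix "000000" already present; 4 new (0, 0, 1, 1)
  "000000101" → prefix "0000001" already present; 2 new (0, 1)
  "00101" → prefix "001" already present; 2 new (0, 1)
  "000011" → prefix "0000" already present; 2 new (1, 1)
  "0000001011" → prefix "000000101" already present; 1 new (1)
Total nodes = 4 + 7 + 4 + 2 + 2 + 2 + 1 = 22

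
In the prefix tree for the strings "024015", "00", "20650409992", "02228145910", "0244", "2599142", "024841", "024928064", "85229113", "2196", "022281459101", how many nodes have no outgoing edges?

10

Leaves are exactly the stored words that no other stored word extends.
Those words: "00", "022281459101", "024015", "0244", "024841", "024928064", "20650409992", "2196", "2599142", "85229113"
Leaf count: 10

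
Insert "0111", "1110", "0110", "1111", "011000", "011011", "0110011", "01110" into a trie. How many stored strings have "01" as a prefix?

Walk to "01"; the words in its subtree are exactly those with that prefix.
Matches: "0110", "011000", "0110011", "011011", "0111", "01110"
Count: 6

6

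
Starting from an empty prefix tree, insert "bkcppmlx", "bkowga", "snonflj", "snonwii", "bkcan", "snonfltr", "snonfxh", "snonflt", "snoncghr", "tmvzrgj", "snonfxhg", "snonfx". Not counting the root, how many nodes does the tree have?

Count nodes per top-level branch (shared prefixes stored once):
  'b'-branch (bkcan, bkcppmlx, bkowga): 14 nodes
  's'-branch (snoncghr, snonflj, snonflt, snonfltr, snonfx, snonfxh, snonfxhg, snonwii): 19 nodes
  't'-branch (tmvzrgj): 7 nodes
Sum: 40

40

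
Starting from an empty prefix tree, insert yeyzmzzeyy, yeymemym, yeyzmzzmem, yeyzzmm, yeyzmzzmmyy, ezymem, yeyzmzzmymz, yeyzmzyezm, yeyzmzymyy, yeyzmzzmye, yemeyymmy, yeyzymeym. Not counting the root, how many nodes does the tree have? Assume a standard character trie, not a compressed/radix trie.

53

Insert word by word; a character creates a node only if that edge doesn't already exist:
  "yeyzmzzeyy" → 10 new (y, e, y, z, m, z, z, e, y, y)
  "yeymemym" → prefix "yey" already present; 5 new (m, e, m, y, m)
  "yeyzmzzmem" → prefix "yeyzmzz" already present; 3 new (m, e, m)
  "yeyzzmm" → prefix "yeyz" already present; 3 new (z, m, m)
  "yeyzmzzmmyy" → prefix "yeyzmzzm" already present; 3 new (m, y, y)
  "ezymem" → 6 new (e, z, y, m, e, m)
  "yeyzmzzmymz" → prefix "yeyzmzzm" already present; 3 new (y, m, z)
  "yeyzmzyezm" → prefix "yeyzmz" already present; 4 new (y, e, z, m)
  "yeyzmzymyy" → prefix "yeyzmzy" already present; 3 new (m, y, y)
  "yeyzmzzmye" → prefix "yeyzmzzmy" already present; 1 new (e)
  "yemeyymmy" → prefix "ye" already present; 7 new (m, e, y, y, m, m, y)
  "yeyzymeym" → prefix "yeyz" already present; 5 new (y, m, e, y, m)
Total nodes = 10 + 5 + 3 + 3 + 3 + 6 + 3 + 4 + 3 + 1 + 7 + 5 = 53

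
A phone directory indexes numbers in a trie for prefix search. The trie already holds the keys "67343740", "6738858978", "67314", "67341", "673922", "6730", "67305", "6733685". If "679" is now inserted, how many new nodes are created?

1

"67" is already a path in the trie; the remaining "9" must be added.
New nodes needed: |"679"| − 2 = 3 − 2 = 1.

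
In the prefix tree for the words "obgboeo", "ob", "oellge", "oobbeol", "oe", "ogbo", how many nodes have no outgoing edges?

A leaf is a node with no children — equivalently, the end of a word that is not a proper prefix of any other stored word.
Those words: "obgboeo", "oellge", "ogbo", "oobbeol"
Leaf count: 4

4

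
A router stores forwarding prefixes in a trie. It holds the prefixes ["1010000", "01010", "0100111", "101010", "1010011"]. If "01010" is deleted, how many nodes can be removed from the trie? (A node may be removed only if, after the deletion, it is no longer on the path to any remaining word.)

Walk "01010" from the leaf back toward the root, removing each node that no remaining word uses.
The suffix "10" (2 nodes) is used only by "01010"; the node for "010" still has the child "0", so pruning stops there.
Nodes removed: 2

2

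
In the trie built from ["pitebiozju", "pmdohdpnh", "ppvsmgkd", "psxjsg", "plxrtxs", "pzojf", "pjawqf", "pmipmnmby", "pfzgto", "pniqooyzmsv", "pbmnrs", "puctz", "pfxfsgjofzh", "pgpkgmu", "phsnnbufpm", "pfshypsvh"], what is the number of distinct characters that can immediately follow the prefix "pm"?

Follow the path "pm" to its node, then look at its outgoing edges.
Distinct next characters after "pm": d, i.
That node has 2 child edges.

2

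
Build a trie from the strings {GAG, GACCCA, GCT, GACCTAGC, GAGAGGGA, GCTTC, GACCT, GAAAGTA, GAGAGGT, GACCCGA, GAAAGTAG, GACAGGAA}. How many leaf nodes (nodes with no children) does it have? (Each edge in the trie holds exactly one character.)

8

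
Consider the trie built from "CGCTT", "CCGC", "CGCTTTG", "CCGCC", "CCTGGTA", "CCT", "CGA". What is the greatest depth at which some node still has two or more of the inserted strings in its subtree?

5

Equivalently: take the maximum, over all pairs, of their longest common prefix length.
e.g. "CGCTT" and "CGCTTTG" share the prefix "CGCTT" of length 5; no pair shares a longer one.
Longest shared-prefix length: 5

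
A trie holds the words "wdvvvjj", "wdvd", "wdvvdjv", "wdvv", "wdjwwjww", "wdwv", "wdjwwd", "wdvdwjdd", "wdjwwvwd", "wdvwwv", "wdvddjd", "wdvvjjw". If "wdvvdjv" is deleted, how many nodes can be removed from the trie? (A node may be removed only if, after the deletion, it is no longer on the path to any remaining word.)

A node on "wdvvdjv"'s path can go only if nothing else ends at it or branches off below it.
The suffix "djv" (3 nodes) is used only by "wdvvdjv"; the node for "wdvv" still has the child "v", so pruning stops there.
Nodes removed: 3

3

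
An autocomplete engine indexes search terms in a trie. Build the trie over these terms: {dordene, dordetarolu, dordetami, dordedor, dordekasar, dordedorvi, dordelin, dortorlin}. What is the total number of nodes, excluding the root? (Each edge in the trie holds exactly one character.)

34

Trie structure (* marks end of a word):
(root)
└─ d
   └─ o
      └─ r
         ├─ d
         │  └─ e
         │     ├─ d
         │     │  └─ o
         │     │     └─ r *
         │     │        └─ v
         │     │           └─ i *
         │     ├─ k
         │     │  └─ a
         │     │     └─ s
         │     │        └─ a
         │     │           └─ r *
         │     ├─ l
         │     │  └─ i
         │     │     └─ n *
         │     ├─ n
         │     │  └─ e *
         │     └─ t
         │        └─ a
         │           ├─ m
         │           │  └─ i *
         │           └─ r
         │              └─ o
         │                 └─ l
         │                    └─ u *
         └─ t
            └─ o
               └─ r
                  └─ l
                     └─ i
                        └─ n *
Counting every labelled node above: 34.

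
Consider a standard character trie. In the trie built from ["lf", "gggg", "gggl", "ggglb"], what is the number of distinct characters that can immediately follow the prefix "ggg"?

2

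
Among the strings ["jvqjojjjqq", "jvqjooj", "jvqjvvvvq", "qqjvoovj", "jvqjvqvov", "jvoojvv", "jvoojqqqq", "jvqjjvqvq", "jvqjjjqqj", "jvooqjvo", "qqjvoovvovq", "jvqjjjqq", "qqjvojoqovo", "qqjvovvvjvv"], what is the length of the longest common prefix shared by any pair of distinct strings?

8

The deepest shared node is where two words last agree before diverging.
"jvqjjjqq" and "jvqjjjqqj" agree on "jvqjjjqq" (8 characters) before diverging; nothing deeper is shared.
Longest shared-prefix length: 8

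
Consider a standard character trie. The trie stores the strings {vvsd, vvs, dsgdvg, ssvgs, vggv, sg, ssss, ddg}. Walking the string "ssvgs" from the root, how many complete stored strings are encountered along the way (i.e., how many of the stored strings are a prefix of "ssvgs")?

1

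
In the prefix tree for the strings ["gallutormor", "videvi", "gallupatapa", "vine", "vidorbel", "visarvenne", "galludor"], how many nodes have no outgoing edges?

7

A leaf is a node with no children — equivalently, the end of a word that is not a proper prefix of any other stored word.
Those words: "galludor", "gallupatapa", "gallutormor", "videvi", "vidorbel", "vine", "visarvenne"
Leaf count: 7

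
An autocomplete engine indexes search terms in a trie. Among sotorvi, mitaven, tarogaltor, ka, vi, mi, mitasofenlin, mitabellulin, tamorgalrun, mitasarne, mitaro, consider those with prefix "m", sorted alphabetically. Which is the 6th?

mitaven

DFS of the "m" subtree visits, in order: "mi", "mitabellulin", "mitaro", "mitasarne", "mitasofenlin", "mitaven"
Position 6: mitaven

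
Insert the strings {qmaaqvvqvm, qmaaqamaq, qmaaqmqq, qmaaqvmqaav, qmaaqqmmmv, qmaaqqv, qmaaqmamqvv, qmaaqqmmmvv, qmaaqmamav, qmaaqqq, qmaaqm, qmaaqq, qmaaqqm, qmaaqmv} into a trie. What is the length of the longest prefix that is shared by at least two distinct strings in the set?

The deepest shared node is where two words last agree before diverging.
e.g. "qmaaqqmmmv" and "qmaaqqmmmvv" share the prefix "qmaaqqmmmv" of length 10; no pair shares a longer one.
Longest shared-prefix length: 10

10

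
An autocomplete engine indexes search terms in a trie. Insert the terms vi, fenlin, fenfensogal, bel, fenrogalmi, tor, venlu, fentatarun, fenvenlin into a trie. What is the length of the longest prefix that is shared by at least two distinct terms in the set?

Look for the deepest trie node that still has at least two words in its subtree.
e.g. "fenfensogal" and "fenlin" share the prefix "fen" of length 3; no pair shares a longer one.
Longest shared-prefix length: 3

3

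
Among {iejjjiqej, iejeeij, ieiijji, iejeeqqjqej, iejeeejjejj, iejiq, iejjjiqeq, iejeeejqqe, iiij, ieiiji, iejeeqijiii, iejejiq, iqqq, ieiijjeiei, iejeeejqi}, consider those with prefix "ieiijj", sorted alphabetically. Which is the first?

ieiijjeiei

Filter for "ieiijj…" and sort: "ieiijjeiei", "ieiijji"
The 1st is ieiijjeiei.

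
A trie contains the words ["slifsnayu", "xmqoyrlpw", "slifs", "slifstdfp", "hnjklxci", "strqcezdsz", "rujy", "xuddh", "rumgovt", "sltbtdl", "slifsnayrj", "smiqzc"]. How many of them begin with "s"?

7

Walk to "s"; the words in its subtree are exactly those with that prefix.
Words under "s": slifs, slifsnayrj, slifsnayu, slifstdfp, sltbtdl, smiqzc, strqcezdsz
Count: 7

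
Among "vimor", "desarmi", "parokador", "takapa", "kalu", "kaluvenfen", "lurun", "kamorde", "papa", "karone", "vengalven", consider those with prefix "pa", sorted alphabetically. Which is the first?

DFS of the "pa" subtree visits, in order: "papa", "parokador"
The 1st is papa.

papa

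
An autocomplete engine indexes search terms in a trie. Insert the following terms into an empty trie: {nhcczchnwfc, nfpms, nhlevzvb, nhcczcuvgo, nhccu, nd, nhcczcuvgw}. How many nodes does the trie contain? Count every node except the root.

28

Trie structure (* marks end of a word):
(root)
└─ n
   ├─ d *
   ├─ f
   │  └─ p
   │     └─ m
   │        └─ s *
   └─ h
      ├─ c
      │  └─ c
      │     ├─ u *
      │     └─ z
      │        └─ c
      │           ├─ h
      │           │  └─ n
      │           │     └─ w
      │           │        └─ f
      │           │           └─ c *
      │           └─ u
      │              └─ v
      │                 └─ g
      │                    ├─ o *
      │                    └─ w *
      └─ l
         └─ e
            └─ v
               └─ z
                  └─ v
                     └─ b *
Counting every labelled node above: 28.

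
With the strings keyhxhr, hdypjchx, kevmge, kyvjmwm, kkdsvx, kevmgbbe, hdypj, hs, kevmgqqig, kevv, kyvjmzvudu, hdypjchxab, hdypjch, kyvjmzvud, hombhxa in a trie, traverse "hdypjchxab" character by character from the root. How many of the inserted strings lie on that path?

Walk "hdypjchxab" from the root; an end-of-word marker is hit whenever a stored word is a prefix of "hdypjchxab".
Prefixes of the query that are stored words: "hdypj", "hdypjch", "hdypjchx", "hdypjchxab"
Count: 4

4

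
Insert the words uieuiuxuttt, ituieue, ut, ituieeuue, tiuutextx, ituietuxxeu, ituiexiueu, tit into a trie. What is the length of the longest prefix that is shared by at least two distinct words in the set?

5

The deepest shared node is where two words last agree before diverging.
"ituieeuue" and "ituietuxxeu" agree on "ituie" (5 characters) before diverging; nothing deeper is shared.
Longest shared-prefix length: 5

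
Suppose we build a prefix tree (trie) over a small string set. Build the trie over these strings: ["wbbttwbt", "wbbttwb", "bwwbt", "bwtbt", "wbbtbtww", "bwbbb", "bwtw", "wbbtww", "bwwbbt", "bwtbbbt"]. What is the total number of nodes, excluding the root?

31

For each word, the new-node count is its length minus the longest prefix already in the trie:
  "wbbttwbt" → 8 new (w, b, b, t, t, w, b, t)
  "wbbttwb" → prefix "wbbttwb" already present; 0 new (none)
  "bwwbt" → 5 new (b, w, w, b, t)
  "bwtbt" → prefix "bw" already present; 3 new (t, b, t)
  "wbbtbtww" → prefix "wbbt" already present; 4 new (b, t, w, w)
  "bwbbb" → prefix "bw" already present; 3 new (b, b, b)
  "bwtw" → prefix "bwt" already present; 1 new (w)
  "wbbtww" → prefix "wbbt" already present; 2 new (w, w)
  "bwwbbt" → prefix "bwwb" already present; 2 new (b, t)
  "bwtbbbt" → prefix "bwtb" already present; 3 new (b, b, t)
Total nodes = 8 + 0 + 5 + 3 + 4 + 3 + 1 + 2 + 2 + 3 = 31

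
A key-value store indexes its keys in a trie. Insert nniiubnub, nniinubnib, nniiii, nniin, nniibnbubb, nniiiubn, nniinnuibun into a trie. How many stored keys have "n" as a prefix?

Traverse to the node for "n", then collect every word in that subtree.
Matches: "nniibnbubb", "nniiii", "nniiiubn", "nniin", "nniinnuibun", "nniinubnib", "nniiubnub"
Count: 7

7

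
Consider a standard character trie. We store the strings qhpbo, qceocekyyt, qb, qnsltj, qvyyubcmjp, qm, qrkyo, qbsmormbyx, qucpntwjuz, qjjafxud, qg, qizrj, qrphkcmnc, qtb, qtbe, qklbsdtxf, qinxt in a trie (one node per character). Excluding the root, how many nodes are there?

For each word, the new-node count is its length minus the longest prefix already in the trie:
  "qhpbo" → 5 new (q, h, p, b, o)
  "qceocekyyt" → prefix "q" already present; 9 new (c, e, o, c, e, k, y, y, t)
  "qb" → prefix "q" already present; 1 new (b)
  "qnsltj" → prefix "q" already present; 5 new (n, s, l, t, j)
  "qvyyubcmjp" → prefix "q" already present; 9 new (v, y, y, u, b, c, m, j, p)
  "qm" → prefix "q" already present; 1 new (m)
  "qrkyo" → prefix "q" already present; 4 new (r, k, y, o)
  "qbsmormbyx" → prefix "qb" already present; 8 new (s, m, o, r, m, b, y, x)
  "qucpntwjuz" → prefix "q" already present; 9 new (u, c, p, n, t, w, j, u, z)
  "qjjafxud" → prefix "q" already present; 7 new (j, j, a, f, x, u, d)
  "qg" → prefix "q" already present; 1 new (g)
  "qizrj" → prefix "q" already present; 4 new (i, z, r, j)
  "qrphkcmnc" → prefix "qr" already present; 7 new (p, h, k, c, m, n, c)
  "qtb" → prefix "q" already present; 2 new (t, b)
  "qtbe" → prefix "qtb" already present; 1 new (e)
  "qklbsdtxf" → prefix "q" already present; 8 new (k, l, b, s, d, t, x, f)
  "qinxt" → prefix "qi" already present; 3 new (n, x, t)
Total nodes = 5 + 9 + 1 + 5 + 9 + 1 + 4 + 8 + 9 + 7 + 1 + 4 + 7 + 2 + 1 + 8 + 3 = 84

84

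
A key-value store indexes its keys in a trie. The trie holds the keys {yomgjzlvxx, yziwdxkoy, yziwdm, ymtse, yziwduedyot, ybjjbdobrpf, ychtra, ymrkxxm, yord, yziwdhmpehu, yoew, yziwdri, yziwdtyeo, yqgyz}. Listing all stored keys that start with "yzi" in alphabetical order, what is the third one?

yziwdri

Filter for "yzi…" and sort: "yziwdhmpehu", "yziwdm", "yziwdri", "yziwdtyeo", "yziwduedyot", "yziwdxkoy"
The 3rd is yziwdri.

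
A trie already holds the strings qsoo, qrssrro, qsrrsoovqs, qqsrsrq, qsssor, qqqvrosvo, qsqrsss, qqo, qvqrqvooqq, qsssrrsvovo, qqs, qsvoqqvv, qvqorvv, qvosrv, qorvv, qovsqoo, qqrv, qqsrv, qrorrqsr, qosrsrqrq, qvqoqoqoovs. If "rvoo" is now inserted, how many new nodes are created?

4

Nothing in the trie begins with "r"; the whole of "rvoo" is new.
4 − 0 = 4 new nodes.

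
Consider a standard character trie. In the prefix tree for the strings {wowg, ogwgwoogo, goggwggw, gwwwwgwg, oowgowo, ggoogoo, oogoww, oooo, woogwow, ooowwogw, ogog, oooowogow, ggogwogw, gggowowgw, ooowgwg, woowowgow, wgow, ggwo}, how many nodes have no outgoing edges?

17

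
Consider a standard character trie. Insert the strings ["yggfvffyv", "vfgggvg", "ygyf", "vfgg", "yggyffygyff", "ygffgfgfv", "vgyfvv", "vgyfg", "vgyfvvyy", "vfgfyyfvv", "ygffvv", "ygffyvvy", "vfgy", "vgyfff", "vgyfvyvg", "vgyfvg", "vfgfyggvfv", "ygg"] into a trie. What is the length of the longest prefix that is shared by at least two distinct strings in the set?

Look for the deepest trie node that still has at least two words in its subtree.
"vgyfvv" and "vgyfvvyy" agree on "vgyfvv" (6 characters) before diverging; nothing deeper is shared.
Longest shared-prefix length: 6

6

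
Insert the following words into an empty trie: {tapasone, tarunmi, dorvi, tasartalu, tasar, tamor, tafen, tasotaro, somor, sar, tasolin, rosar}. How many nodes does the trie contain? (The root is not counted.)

For each word, the new-node count is its length minus the longest prefix already in the trie:
  "tapasone" → 8 new (t, a, p, a, s, o, n, e)
  "tarunmi" → prefix "ta" already present; 5 new (r, u, n, m, i)
  "dorvi" → 5 new (d, o, r, v, i)
  "tasartalu" → prefix "ta" already present; 7 new (s, a, r, t, a, l, u)
  "tasar" → prefix "tasar" already present; 0 new (none)
  "tamor" → prefix "ta" already present; 3 new (m, o, r)
  "tafen" → prefix "ta" already present; 3 new (f, e, n)
  "tasotaro" → prefix "tas" already present; 5 new (o, t, a, r, o)
  "somor" → 5 new (s, o, m, o, r)
  "sar" → prefix "s" already present; 2 new (a, r)
  "tasolin" → prefix "taso" already present; 3 new (l, i, n)
  "rosar" → 5 new (r, o, s, a, r)
Total nodes = 8 + 5 + 5 + 7 + 0 + 3 + 3 + 5 + 5 + 2 + 3 + 5 = 51

51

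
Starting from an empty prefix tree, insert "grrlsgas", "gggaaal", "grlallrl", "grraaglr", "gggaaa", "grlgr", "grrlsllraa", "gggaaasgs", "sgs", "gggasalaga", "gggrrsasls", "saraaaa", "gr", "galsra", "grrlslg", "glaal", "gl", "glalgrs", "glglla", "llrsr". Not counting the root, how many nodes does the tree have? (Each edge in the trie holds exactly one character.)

Trace insertions, counting only characters that open a new branch:
  "grrlsgas" → 8 new (g, r, r, l, s, g, a, s)
  "gggaaal" → prefix "g" already present; 6 new (g, g, a, a, a, l)
  "grlallrl" → prefix "gr" already present; 6 new (l, a, l, l, r, l)
  "grraaglr" → prefix "grr" already present; 5 new (a, a, g, l, r)
  "gggaaa" → prefix "gggaaa" already present; 0 new (none)
  "grlgr" → prefix "grl" already present; 2 new (g, r)
  "grrlsllraa" → prefix "grrls" already present; 5 new (l, l, r, a, a)
  "gggaaasgs" → prefix "gggaaa" already present; 3 new (s, g, s)
  "sgs" → 3 new (s, g, s)
  "gggasalaga" → prefix "ggga" already present; 6 new (s, a, l, a, g, a)
  "gggrrsasls" → prefix "ggg" already present; 7 new (r, r, s, a, s, l, s)
  "saraaaa" → prefix "s" already present; 6 new (a, r, a, a, a, a)
  "gr" → prefix "gr" already present; 0 new (none)
  "galsra" → prefix "g" already present; 5 new (a, l, s, r, a)
  "grrlslg" → prefix "grrlsl" already present; 1 new (g)
  "glaal" → prefix "g" already present; 4 new (l, a, a, l)
  "gl" → prefix "gl" already present; 0 new (none)
  "glalgrs" → prefix "gla" already present; 4 new (l, g, r, s)
  "glglla" → prefix "gl" already present; 4 new (g, l, l, a)
  "llrsr" → 5 new (l, l, r, s, r)
Total nodes = 8 + 6 + 6 + 5 + 0 + 2 + 5 + 3 + 3 + 6 + 7 + 6 + 0 + 5 + 1 + 4 + 0 + 4 + 4 + 5 = 80

80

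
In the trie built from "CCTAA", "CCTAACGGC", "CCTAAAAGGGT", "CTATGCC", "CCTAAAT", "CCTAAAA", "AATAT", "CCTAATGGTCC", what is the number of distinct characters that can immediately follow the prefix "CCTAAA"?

Follow the path "CCTAAA" to its node, then look at its outgoing edges.
Distinct next characters after "CCTAAA": A, T.
That node has 2 child edges.

2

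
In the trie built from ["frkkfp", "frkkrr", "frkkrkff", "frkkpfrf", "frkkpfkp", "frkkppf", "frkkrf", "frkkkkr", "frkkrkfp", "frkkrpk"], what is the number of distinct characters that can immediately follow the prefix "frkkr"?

4

The children of the "frkkr" node are the distinct next characters among strings starting with "frkkr".
Distinct next characters after "frkkr": f, k, p, r.
That node has 4 child edges.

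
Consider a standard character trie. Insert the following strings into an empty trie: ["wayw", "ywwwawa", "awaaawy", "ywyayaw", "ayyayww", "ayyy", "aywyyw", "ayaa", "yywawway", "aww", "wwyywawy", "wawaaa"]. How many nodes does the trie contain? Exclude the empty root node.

Insert word by word; a character creates a node only if that edge doesn't already exist:
  "wayw" → 4 new (w, a, y, w)
  "ywwwawa" → 7 new (y, w, w, w, a, w, a)
  "awaaawy" → 7 new (a, w, a, a, a, w, y)
  "ywyayaw" → prefix "yw" already present; 5 new (y, a, y, a, w)
  "ayyayww" → prefix "a" already present; 6 new (y, y, a, y, w, w)
  "ayyy" → prefix "ayy" already present; 1 new (y)
  "aywyyw" → prefix "ay" already present; 4 new (w, y, y, w)
  "ayaa" → prefix "ay" already present; 2 new (a, a)
  "yywawway" → prefix "y" already present; 7 new (y, w, a, w, w, a, y)
  "aww" → prefix "aw" already present; 1 new (w)
  "wwyywawy" → prefix "w" already present; 7 new (w, y, y, w, a, w, y)
  "wawaaa" → prefix "wa" already present; 4 new (w, a, a, a)
Total nodes = 4 + 7 + 7 + 5 + 6 + 1 + 4 + 2 + 7 + 1 + 7 + 4 = 55

55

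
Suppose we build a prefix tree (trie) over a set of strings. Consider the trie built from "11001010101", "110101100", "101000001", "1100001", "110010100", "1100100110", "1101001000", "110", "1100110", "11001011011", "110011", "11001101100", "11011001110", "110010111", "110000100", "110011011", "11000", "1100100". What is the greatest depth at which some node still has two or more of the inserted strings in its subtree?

Look for the deepest trie node that still has at least two words in its subtree.
"110011011" and "11001101100" agree on "110011011" (9 characters) before diverging; nothing deeper is shared.
Longest shared-prefix length: 9

9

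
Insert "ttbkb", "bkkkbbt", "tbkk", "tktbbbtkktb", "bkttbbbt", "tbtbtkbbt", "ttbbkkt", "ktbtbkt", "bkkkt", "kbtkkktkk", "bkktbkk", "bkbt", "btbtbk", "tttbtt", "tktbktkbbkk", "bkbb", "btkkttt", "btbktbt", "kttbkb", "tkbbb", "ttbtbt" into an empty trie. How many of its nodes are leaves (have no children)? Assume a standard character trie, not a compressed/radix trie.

A leaf is a node with no children — equivalently, the end of a word that is not a proper prefix of any other stored word.
Those words: "bkbb", "bkbt", "bkkkbbt", "bkkkt", "bkktbkk", "bkttbbbt", "btbktbt", "btbtbk", "btkkttt", "kbtkkktkk", "ktbtbkt", "kttbkb", "tbkk", "tbtbtkbbt", "tkbbb", "tktbbbtkktb", "tktbktkbbkk", "ttbbkkt", "ttbkb", "ttbtbt", "tttbtt"
Leaf count: 21

21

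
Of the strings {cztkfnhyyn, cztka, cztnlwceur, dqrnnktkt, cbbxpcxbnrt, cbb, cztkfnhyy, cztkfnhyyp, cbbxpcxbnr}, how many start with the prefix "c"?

Walk to "c"; the words in its subtree are exactly those with that prefix.
Matches: "cbb", "cbbxpcxbnr", "cbbxpcxbnrt", "cztka", "cztkfnhyy", "cztkfnhyyn", "cztkfnhyyp", "cztnlwceur"
Count: 8

8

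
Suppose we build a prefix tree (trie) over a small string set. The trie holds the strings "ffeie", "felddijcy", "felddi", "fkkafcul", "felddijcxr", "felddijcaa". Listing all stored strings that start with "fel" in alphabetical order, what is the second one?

felddijcaa

Words with prefix "fel", in lexicographic order: "felddi", "felddijcaa", "felddijcxr", "felddijcy"
The 2nd is felddijcaa.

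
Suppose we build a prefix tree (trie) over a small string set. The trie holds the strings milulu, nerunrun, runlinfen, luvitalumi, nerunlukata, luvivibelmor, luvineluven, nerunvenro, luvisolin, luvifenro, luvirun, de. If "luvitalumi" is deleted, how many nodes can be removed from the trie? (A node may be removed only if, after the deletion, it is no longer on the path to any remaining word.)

6

After clearing the end-marker at "luvitalumi", prune upward until reaching a node still needed by another word.
The suffix "talumi" (6 nodes) is used only by "luvitalumi"; the node for "luvi" still has the child "v", so pruning stops there.
Nodes removed: 6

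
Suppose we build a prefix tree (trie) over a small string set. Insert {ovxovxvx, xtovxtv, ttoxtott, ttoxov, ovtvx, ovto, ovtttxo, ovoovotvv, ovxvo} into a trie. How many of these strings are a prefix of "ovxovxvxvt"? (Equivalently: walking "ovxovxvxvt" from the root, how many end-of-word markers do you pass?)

1

Check each prefix of "ovxovxvxvt" against the stored set — each match is an end-marker on the path.
Prefixes of the query that are stored words: "ovxovxvx"
Count: 1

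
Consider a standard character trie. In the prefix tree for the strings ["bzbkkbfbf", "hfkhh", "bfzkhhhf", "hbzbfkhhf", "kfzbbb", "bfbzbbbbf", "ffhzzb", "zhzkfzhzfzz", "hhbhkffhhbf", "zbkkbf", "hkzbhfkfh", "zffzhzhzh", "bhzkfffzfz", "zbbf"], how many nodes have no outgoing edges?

14

A leaf is a node with no children — equivalently, the end of a word that is not a proper prefix of any other stored word.
Those words: "bfbzbbbbf", "bfzkhhhf", "bhzkfffzfz", "bzbkkbfbf", "ffhzzb", "hbzbfkhhf", "hfkhh", "hhbhkffhhbf", "hkzbhfkfh", "kfzbbb", "zbbf", "zbkkbf", "zffzhzhzh", "zhzkfzhzfzz"
Leaf count: 14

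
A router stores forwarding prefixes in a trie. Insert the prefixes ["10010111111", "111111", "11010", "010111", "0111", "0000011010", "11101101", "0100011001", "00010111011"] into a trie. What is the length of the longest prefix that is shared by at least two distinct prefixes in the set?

3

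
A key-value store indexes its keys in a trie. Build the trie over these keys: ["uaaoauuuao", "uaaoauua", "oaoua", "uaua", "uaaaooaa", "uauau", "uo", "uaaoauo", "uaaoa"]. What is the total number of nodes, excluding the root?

Trace insertions, counting only characters that open a new branch:
  "uaaoauuuao" → 10 new (u, a, a, o, a, u, u, u, a, o)
  "uaaoauua" → prefix "uaaoauu" already present; 1 new (a)
  "oaoua" → 5 new (o, a, o, u, a)
  "uaua" → prefix "ua" already present; 2 new (u, a)
  "uaaaooaa" → prefix "uaa" already present; 5 new (a, o, o, a, a)
  "uauau" → prefix "uaua" already present; 1 new (u)
  "uo" → prefix "u" already present; 1 new (o)
  "uaaoauo" → prefix "uaaoau" already present; 1 new (o)
  "uaaoa" → prefix "uaaoa" already present; 0 new (none)
Total nodes = 10 + 1 + 5 + 2 + 5 + 1 + 1 + 1 + 0 = 26

26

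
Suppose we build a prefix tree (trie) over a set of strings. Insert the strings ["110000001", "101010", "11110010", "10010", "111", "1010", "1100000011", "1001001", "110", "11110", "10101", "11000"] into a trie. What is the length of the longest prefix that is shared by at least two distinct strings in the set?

9

Equivalently: take the maximum, over all pairs, of their longest common prefix length.
e.g. "110000001" and "1100000011" share the prefix "110000001" of length 9; no pair shares a longer one.
Longest shared-prefix length: 9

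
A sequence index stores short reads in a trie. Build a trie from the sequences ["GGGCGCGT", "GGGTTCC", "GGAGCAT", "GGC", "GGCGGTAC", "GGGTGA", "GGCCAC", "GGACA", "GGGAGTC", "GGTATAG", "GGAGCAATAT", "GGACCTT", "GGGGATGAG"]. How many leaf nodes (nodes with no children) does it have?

A leaf is a node with no children — equivalently, the end of a word that is not a proper prefix of any other stored word.
Those words: "GGACA", "GGACCTT", "GGAGCAATAT", "GGAGCAT", "GGCCAC", "GGCGGTAC", "GGGAGTC", "GGGCGCGT", "GGGGATGAG", "GGGTGA", "GGGTTCC", "GGTATAG"
Leaf count: 12

12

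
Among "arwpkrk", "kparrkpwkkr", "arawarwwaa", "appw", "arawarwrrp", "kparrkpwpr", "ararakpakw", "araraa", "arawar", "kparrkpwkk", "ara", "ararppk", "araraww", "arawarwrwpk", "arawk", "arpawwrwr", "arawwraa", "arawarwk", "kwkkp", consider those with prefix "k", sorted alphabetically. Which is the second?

kparrkpwkkr

DFS of the "k" subtree visits, in order: "kparrkpwkk", "kparrkpwkkr", "kparrkpwpr", "kwkkp"
Position 2: kparrkpwkkr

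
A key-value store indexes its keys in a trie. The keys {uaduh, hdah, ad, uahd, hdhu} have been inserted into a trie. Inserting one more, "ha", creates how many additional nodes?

"h" is already a path in the trie; the remaining "a" must be added.
So 2 − 1 = 1 new nodes.

1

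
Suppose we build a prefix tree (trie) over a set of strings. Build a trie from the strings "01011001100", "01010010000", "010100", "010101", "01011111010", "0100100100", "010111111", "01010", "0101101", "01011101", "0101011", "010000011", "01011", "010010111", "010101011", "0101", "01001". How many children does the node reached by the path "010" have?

Follow the path "010" to its node, then look at its outgoing edges.
Distinct next characters after "010": 0, 1.
That node has 2 child edges.

2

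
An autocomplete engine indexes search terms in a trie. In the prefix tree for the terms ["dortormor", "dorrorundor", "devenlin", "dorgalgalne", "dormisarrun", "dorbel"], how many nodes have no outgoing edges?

6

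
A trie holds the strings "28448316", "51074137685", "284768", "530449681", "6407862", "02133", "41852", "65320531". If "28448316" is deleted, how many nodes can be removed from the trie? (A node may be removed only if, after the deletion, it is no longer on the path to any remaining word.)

5

Walk "28448316" from the leaf back toward the root, removing each node that no remaining word uses.
The suffix "48316" (5 nodes) is used only by "28448316"; the node for "284" still has the child "7", so pruning stops there.
Nodes removed: 5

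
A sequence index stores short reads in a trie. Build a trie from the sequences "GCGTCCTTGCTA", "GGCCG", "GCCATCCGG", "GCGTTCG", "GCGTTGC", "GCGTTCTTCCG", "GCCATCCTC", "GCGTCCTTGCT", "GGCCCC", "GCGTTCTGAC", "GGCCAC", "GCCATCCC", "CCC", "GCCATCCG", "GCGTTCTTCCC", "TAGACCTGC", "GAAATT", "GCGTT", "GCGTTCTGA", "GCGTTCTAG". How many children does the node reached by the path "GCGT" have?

Walk "GCGT" from the root, arriving at one node.
Distinct next characters after "GCGT": C, T.
That node has 2 child edges.

2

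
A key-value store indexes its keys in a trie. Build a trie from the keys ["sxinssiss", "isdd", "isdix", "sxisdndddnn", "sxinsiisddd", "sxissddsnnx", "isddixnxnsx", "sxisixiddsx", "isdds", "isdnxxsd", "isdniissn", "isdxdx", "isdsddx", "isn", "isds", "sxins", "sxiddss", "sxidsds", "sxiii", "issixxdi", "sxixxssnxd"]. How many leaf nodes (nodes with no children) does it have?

18

Leaves are exactly the stored words that no other stored word extends.
Those words: "isddixnxnsx", "isdds", "isdix", "isdniissn", "isdnxxsd", "isdsddx", "isdxdx", "isn", "issixxdi", "sxiddss", "sxidsds", "sxiii", "sxinsiisddd", "sxinssiss", "sxisdndddnn", "sxisixiddsx", "sxissddsnnx", "sxixxssnxd"
Leaf count: 18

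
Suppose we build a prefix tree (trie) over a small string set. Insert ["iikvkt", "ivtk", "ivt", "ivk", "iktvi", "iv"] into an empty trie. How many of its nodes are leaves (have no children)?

4

A leaf is a node with no children — equivalently, the end of a word that is not a proper prefix of any other stored word.
Those words: "iikvkt", "iktvi", "ivk", "ivtk"
Leaf count: 4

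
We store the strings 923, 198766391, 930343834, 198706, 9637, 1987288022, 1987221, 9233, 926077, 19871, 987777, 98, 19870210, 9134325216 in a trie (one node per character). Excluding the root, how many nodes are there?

For each word, the new-node count is its length minus the longest prefix already in the trie:
  "923" → 3 new (9, 2, 3)
  "198766391" → 9 new (1, 9, 8, 7, 6, 6, 3, 9, 1)
  "930343834" → prefix "9" already present; 8 new (3, 0, 3, 4, 3, 8, 3, 4)
  "198706" → prefix "1987" already present; 2 new (0, 6)
  "9637" → prefix "9" already present; 3 new (6, 3, 7)
  "1987288022" → prefix "1987" already present; 6 new (2, 8, 8, 0, 2, 2)
  "1987221" → prefix "19872" already present; 2 new (2, 1)
  "9233" → prefix "923" already present; 1 new (3)
  "926077" → prefix "92" already present; 4 new (6, 0, 7, 7)
  "19871" → prefix "1987" already present; 1 new (1)
  "987777" → prefix "9" already present; 5 new (8, 7, 7, 7, 7)
  "98" → prefix "98" already present; 0 new (none)
  "19870210" → prefix "19870" already present; 3 new (2, 1, 0)
  "9134325216" → prefix "9" already present; 9 new (1, 3, 4, 3, 2, 5, 2, 1, 6)
Total nodes = 3 + 9 + 8 + 2 + 3 + 6 + 2 + 1 + 4 + 1 + 5 + 0 + 3 + 9 = 56

56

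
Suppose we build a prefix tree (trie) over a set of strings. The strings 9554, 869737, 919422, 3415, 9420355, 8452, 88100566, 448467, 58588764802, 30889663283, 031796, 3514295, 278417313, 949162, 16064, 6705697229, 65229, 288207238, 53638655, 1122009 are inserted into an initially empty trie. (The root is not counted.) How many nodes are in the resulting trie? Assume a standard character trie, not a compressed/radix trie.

Trace insertions, counting only characters that open a new branch:
  "9554" → 4 new (9, 5, 5, 4)
  "869737" → 6 new (8, 6, 9, 7, 3, 7)
  "919422" → prefix "9" already present; 5 new (1, 9, 4, 2, 2)
  "3415" → 4 new (3, 4, 1, 5)
  "9420355" → prefix "9" already present; 6 new (4, 2, 0, 3, 5, 5)
  "8452" → prefix "8" already present; 3 new (4, 5, 2)
  "88100566" → prefix "8" already present; 7 new (8, 1, 0, 0, 5, 6, 6)
  "448467" → 6 new (4, 4, 8, 4, 6, 7)
  "58588764802" → 11 new (5, 8, 5, 8, 8, 7, 6, 4, 8, 0, 2)
  "30889663283" → prefix "3" already present; 10 new (0, 8, 8, 9, 6, 6, 3, 2, 8, 3)
  "031796" → 6 new (0, 3, 1, 7, 9, 6)
  "3514295" → prefix "3" already present; 6 new (5, 1, 4, 2, 9, 5)
  "278417313" → 9 new (2, 7, 8, 4, 1, 7, 3, 1, 3)
  "949162" → prefix "94" already present; 4 new (9, 1, 6, 2)
  "16064" → 5 new (1, 6, 0, 6, 4)
  "6705697229" → 10 new (6, 7, 0, 5, 6, 9, 7, 2, 2, 9)
  "65229" → prefix "6" already present; 4 new (5, 2, 2, 9)
  "288207238" → prefix "2" already present; 8 new (8, 8, 2, 0, 7, 2, 3, 8)
  "53638655" → prefix "5" already present; 7 new (3, 6, 3, 8, 6, 5, 5)
  "1122009" → prefix "1" already present; 6 new (1, 2, 2, 0, 0, 9)
Total nodes = 4 + 6 + 5 + 4 + 6 + 3 + 7 + 6 + 11 + 10 + 6 + 6 + 9 + 4 + 5 + 10 + 4 + 8 + 7 + 6 = 127

127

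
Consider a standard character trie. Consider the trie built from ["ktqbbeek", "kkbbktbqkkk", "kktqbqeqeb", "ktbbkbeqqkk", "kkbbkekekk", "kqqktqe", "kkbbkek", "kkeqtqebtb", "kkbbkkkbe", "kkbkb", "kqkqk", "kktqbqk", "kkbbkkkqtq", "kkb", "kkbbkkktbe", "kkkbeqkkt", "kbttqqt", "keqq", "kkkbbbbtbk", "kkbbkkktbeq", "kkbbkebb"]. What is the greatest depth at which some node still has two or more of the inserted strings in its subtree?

The deepest shared node is where two words last agree before diverging.
"kkbbkkktbe" and "kkbbkkktbeq" agree on "kkbbkkktbe" (10 characters) before diverging; nothing deeper is shared.
Longest shared-prefix length: 10

10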